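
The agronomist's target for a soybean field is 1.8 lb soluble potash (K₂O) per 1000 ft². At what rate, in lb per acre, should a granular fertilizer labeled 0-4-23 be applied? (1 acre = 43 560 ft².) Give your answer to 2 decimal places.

Product per 1000 ft² = 1.8 / 23% = 7.82609 lb.
Convert to per acre: 7.82609 × 43.56 = 340.904 lb.

340.90 lb of product per acre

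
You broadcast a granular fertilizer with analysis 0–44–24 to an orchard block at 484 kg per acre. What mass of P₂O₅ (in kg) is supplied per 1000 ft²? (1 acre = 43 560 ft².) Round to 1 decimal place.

4.9 kg P₂O₅ per thousand sq ft

P₂O₅ per acre = 484 × 44% = 212.96 kg.
Convert to per 1000 ft²: 212.96 × 0.0229568 = 4.88889 kg.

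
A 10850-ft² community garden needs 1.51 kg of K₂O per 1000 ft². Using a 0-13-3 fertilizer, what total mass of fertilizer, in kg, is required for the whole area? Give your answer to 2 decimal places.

546.12 kg

Product per 1000 ft² = 1.51 / 3% = 50.3333 kg.
Total product = 50.3333 × 10850 / 1000 = 546.117 kg.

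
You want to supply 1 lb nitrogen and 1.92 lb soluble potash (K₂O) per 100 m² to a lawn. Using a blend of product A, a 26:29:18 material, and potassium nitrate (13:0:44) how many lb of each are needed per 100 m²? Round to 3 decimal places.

Per-100 m² balance (a = product A, b = potassium nitrate):
N: 0.26·a + 0.13·b = 1
K₂O: 0.18·a + 0.44·b = 1.92
Eliminate b: (row1) − 0.13/0.44·(row2) → 0.206818·a = 0.432727, so a = 2.09231.
Then b = (1.92 − 0.18·2.09231) / 0.44 = 3.50769.

2.092 lb product A, 3.508 lb potassium nitrate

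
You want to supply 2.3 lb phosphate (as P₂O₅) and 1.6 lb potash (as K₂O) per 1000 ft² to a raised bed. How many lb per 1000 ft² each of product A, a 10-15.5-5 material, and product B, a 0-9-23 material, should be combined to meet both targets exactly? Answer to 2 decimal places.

With a, b = lb per 1000 ft² of product A and product B:
P₂O₅: 0.155·a + 0.09·b = 2.3
K₂O: 0.05·a + 0.23·b = 1.6
Solving simultaneously: a = 12.3596, b = 4.26966.

12.36 lb product A, 4.27 lb product B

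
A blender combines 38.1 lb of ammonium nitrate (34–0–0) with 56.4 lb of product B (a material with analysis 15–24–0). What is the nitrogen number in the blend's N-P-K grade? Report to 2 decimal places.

Total mass = 38.1 + 56.4 = 94.5 lb.
N mass = 34%×38.1 + 15%×56.4 = 21.414 lb.
% N = 21.414 / 94.5 = 22.6603%.

22.66% N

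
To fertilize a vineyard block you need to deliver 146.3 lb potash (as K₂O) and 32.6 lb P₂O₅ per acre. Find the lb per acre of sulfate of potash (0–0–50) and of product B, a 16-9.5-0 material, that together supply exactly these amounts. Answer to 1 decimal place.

With a, b = lb per acre of sulfate of potash and product B:
K₂O: 0.5·a + 0·b = 146.3
P₂O₅: 0·a + 0.095·b = 32.6
Solving simultaneously: a = 292.6, b = 343.158.

292.6 lb sulfate of potash, 343.2 lb product B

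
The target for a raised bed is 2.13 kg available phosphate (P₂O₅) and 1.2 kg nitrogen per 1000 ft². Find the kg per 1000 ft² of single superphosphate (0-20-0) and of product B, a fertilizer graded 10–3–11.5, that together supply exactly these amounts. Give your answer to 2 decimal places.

Let a = kg of single superphosphate, b = kg of product B (per 1000 ft²).
P₂O₅: 0.2·a + 0.03·b = 2.13
N: 0·a + 0.1·b = 1.2
Solving simultaneously: a = 8.85, b = 12.

8.85 kg single superphosphate, 12.00 kg product B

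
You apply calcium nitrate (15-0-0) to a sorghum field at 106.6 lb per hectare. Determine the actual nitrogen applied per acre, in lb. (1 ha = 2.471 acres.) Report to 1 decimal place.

nitrogen per hectare = 106.6 × 15% = 15.99 lb.
Convert to per acre: 15.99 × 0.404694 = 6.47106 lb.

6.5 lb N per acre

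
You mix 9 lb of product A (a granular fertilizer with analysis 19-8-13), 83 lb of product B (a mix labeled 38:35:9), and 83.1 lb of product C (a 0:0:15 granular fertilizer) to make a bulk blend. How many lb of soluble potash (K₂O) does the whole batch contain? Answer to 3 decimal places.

21.105 lb K₂O

K₂O mass = 13%×9 + 9%×83 + 15%×83.1 = 21.105 lb.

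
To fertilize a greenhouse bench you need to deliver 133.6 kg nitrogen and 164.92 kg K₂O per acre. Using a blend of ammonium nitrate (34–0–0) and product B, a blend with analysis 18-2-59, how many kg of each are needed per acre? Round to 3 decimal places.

Let a = kg of ammonium nitrate, b = kg of product B (per acre).
N: 0.34·a + 0.18·b = 133.6
K₂O: 0·a + 0.59·b = 164.92
Solving simultaneously: a = 244.9571, b = 279.5254.

244.957 kg ammonium nitrate, 279.525 kg product B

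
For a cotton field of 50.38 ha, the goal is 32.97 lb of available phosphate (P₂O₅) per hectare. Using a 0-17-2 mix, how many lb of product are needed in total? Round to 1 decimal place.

Product per hectare = 32.97 / 17% = 193.941 lb.
Total product = 193.941 × 50.38 = 9770.76 lb.

9770.8 lb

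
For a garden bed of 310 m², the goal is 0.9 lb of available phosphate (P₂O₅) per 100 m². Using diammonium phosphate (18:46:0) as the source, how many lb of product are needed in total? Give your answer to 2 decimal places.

Product per 100 m² = 0.9 / 46% = 1.95652 lb.
Total product = 1.95652 × 310 / 100 = 6.06522 lb.

6.07 lb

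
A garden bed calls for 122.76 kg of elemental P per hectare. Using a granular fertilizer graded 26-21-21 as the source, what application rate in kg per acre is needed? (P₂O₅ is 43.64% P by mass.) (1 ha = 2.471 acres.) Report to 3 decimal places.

542.101 kg of product per acre

As P₂O₅: 122.76 / 0.4364 = 281.302 kg per hectare.
Product per hectare = 281.302 / 21% = 1339.53 kg.
Convert to per acre: 1339.53 × 0.404694 = 542.1009 kg.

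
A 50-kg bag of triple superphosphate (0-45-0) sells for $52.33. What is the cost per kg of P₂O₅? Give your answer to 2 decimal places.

$2.33 per kg P₂O₅

P₂O₅ in bag = 50 × 45% = 22.5 kg.
Cost per kg P₂O₅ = $52.33 / 22.5 = $2.3258.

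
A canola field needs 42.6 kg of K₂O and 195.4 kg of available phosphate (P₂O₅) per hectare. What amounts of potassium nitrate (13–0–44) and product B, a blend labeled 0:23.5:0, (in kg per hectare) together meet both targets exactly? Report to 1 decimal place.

96.8 kg potassium nitrate, 831.5 kg product B

Per-hectare balance (a = potassium nitrate, b = product B):
K₂O: 0.44·a + 0·b = 42.6
P₂O₅: 0·a + 0.235·b = 195.4
Solving simultaneously: a = 96.8182, b = 831.489.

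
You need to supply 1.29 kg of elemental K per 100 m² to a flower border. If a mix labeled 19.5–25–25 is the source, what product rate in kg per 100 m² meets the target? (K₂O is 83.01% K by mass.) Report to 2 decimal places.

As K₂O: 1.29 / 0.8301 = 1.55403 kg per 100 m².
Product per 100 m² = 1.55403 / 25% = 6.21612 kg.

6.22 kg of product per hundred sq m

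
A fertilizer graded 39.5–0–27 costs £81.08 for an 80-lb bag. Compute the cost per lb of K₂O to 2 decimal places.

£3.75 per lb K₂O

K₂O in bag = 80 × 27% = 21.6 lb.
Cost per lb K₂O = £81.08 / 21.6 = £3.7537.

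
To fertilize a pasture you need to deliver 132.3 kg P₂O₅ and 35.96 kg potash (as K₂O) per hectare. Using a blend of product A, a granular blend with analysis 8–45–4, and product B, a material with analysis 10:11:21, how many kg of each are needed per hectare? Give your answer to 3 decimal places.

264.455 kg product A, 120.866 kg product B

With a, b = kg per hectare of product A and product B:
P₂O₅: 0.45·a + 0.11·b = 132.3
K₂O: 0.04·a + 0.21·b = 35.96
Eliminate a: (row1) − 0.45/0.04·(row2) → -2.2525·b = -272.25, so b = 120.8657.
Back-substitute: a = (132.3 − 0.11·120.8657) / 0.45 = 264.45505.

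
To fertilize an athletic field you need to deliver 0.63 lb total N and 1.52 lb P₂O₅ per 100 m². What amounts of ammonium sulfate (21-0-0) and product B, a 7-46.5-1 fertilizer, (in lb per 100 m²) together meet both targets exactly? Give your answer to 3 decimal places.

With a, b = lb per 100 m² of ammonium sulfate and product B:
N: 0.21·a + 0.07·b = 0.63
P₂O₅: 0·a + 0.465·b = 1.52
Solving simultaneously: a = 1.91039, b = 3.26882.

1.910 lb ammonium sulfate, 3.269 lb product B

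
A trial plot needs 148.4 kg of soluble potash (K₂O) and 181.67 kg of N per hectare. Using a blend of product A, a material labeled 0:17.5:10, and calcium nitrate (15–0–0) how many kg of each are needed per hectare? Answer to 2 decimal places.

1484.00 kg product A, 1211.13 kg calcium nitrate

With a, b = kg per hectare of product A and calcium nitrate:
K₂O: 0.1·a + 0·b = 148.4
N: 0·a + 0.15·b = 181.67
Solving simultaneously: a = 1484, b = 1211.133.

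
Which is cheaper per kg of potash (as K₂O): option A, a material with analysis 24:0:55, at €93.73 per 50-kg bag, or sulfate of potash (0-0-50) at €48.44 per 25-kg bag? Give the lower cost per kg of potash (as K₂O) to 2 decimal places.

€3.41 per kg K₂O (option A)

option A: K₂O per bag = 50 × 55% = 27.5 kg; cost = 93.73 / 27.5 = €3.4084/kg K₂O.
sulfate of potash: K₂O per bag = 25 × 50% = 12.5 kg; cost = 48.44 / 12.5 = €3.8752/kg K₂O.
option A is cheaper.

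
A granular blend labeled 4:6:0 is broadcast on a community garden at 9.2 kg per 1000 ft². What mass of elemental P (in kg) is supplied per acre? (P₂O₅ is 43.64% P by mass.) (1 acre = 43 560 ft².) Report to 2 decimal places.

10.49 kg P per acre

P₂O₅ per 1000 ft² = 9.2 × 6% = 0.552 kg.
Elemental P = 0.552 × 0.4364 = 0.240893 kg per 1000 ft².
Convert to per acre: 0.240893 × 43.56 = 10.4933 kg.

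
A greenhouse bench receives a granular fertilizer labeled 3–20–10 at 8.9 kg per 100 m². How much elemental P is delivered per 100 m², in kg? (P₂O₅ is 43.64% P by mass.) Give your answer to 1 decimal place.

0.8 kg P per hundred sq m

P₂O₅ per 100 m² = 8.9 × 20% = 1.78 kg.
Elemental P = 1.78 × 0.4364 = 0.776792 kg per 100 m².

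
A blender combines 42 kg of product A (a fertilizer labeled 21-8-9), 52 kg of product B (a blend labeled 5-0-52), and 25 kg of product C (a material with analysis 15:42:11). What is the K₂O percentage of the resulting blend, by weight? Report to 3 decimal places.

Total mass = 42 + 52 + 25 = 119 kg.
K₂O mass = 9%×42 + 52%×52 + 11%×25 = 33.57 kg.
% K₂O = 33.57 / 119 = 28.2101%.

28.210% K₂O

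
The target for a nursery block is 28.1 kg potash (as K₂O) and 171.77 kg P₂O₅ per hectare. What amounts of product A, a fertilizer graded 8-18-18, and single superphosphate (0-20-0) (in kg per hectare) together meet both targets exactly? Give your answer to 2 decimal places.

Let a = kg of product A, b = kg of single superphosphate (per hectare).
K₂O: 0.18·a + 0·b = 28.1
P₂O₅: 0.18·a + 0.2·b = 171.77
Eliminate a: (row1) − 0.18/0.18·(row2) → -0.2·b = -143.67, so b = 718.35.
Back-substitute: a = (28.1 − 0·718.35) / 0.18 = 156.111.

156.11 kg product A, 718.35 kg single superphosphate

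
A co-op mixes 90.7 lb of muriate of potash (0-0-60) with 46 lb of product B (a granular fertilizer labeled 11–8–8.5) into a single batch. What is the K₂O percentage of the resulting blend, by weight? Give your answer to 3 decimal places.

Total mass = 90.7 + 46 = 136.7 lb.
K₂O mass = 60%×90.7 + 8.5%×46 = 58.33 lb.
% K₂O = 58.33 / 136.7 = 42.6701%.

42.670% K₂O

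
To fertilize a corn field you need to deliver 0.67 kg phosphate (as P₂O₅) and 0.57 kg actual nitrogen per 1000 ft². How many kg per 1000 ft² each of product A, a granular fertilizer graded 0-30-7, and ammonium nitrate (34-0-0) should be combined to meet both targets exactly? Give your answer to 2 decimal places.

With a, b = kg per 1000 ft² of product A and ammonium nitrate:
P₂O₅: 0.3·a + 0·b = 0.67
N: 0·a + 0.34·b = 0.57
Solving simultaneously: a = 2.23333, b = 1.67647.

2.23 kg product A, 1.68 kg ammonium nitrate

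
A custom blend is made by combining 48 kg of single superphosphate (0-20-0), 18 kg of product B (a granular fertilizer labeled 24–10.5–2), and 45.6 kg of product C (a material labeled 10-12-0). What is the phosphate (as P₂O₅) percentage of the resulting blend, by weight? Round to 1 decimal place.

15.2% P₂O₅

Total mass = 48 + 18 + 45.6 = 111.6 kg.
P₂O₅ mass = 20%×48 + 10.5%×18 + 12%×45.6 = 16.962 kg.
% P₂O₅ = 16.962 / 111.6 = 15.1989%.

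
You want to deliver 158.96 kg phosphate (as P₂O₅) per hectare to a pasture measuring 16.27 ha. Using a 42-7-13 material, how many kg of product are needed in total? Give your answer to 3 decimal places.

Product per hectare = 158.96 / 7% = 2270.86 kg.
Total product = 2270.86 × 16.27 = 36946.8457 kg.

36946.846 kg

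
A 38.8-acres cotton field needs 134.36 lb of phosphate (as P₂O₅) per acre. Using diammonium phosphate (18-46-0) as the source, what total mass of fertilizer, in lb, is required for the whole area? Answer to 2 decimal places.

Product per acre = 134.36 / 46% = 292.087 lb.
Total product = 292.087 × 38.8 = 11332.974 lb.

11332.97 lb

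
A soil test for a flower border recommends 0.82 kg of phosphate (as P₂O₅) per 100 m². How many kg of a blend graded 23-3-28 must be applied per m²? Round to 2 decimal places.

0.27 kg of product per sq m

Product per 100 m² = 0.82 / 3% = 27.3333 kg.
Convert to per m²: 27.3333 × 0.01 = 0.273333 kg.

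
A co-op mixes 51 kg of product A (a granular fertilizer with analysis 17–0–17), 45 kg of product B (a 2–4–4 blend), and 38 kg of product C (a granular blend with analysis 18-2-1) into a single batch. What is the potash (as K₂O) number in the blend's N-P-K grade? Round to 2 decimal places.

Total mass = 51 + 45 + 38 = 134 kg.
K₂O mass = 17%×51 + 4%×45 + 1%×38 = 10.85 kg.
% K₂O = 10.85 / 134 = 8.09701%.

8.10% K₂O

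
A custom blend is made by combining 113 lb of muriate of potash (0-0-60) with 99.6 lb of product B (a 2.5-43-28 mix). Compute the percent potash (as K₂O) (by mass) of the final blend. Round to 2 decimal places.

Total mass = 113 + 99.6 = 212.6 lb.
K₂O mass = 60%×113 + 28%×99.6 = 95.688 lb.
% K₂O = 95.688 / 212.6 = 45.0085%.

45.01% K₂O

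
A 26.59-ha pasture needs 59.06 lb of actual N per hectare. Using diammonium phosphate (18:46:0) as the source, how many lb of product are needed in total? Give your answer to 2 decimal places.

8724.47 lb

Product per hectare = 59.06 / 18% = 328.111 lb.
Total product = 328.111 × 26.59 = 8724.474 lb.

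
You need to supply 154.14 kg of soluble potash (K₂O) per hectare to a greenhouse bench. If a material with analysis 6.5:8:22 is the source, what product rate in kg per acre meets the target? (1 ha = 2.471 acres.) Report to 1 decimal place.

Product per hectare = 154.14 / 22% = 700.636 kg.
Convert to per acre: 700.636 × 0.404694 = 283.544 kg.

283.5 kg of product per acre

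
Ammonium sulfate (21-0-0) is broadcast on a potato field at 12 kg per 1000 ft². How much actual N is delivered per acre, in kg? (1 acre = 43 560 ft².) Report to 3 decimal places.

nitrogen per 1000 ft² = 12 × 21% = 2.52 kg.
Convert to per acre: 2.52 × 43.56 = 109.7712 kg.

109.771 kg N per acre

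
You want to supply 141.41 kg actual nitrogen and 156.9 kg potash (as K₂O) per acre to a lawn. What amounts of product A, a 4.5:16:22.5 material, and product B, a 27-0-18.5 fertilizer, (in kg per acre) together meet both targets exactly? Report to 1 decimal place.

Let a = kg of product A, b = kg of product B (per acre).
N: 0.045·a + 0.27·b = 141.41
K₂O: 0.225·a + 0.185·b = 156.9
Eliminate a: (row1) − 0.045/0.225·(row2) → 0.233·b = 110.03, so b = 472.232.
Back-substitute: a = (141.41 − 0.27·472.232) / 0.045 = 309.054.

309.1 kg product A, 472.2 kg product B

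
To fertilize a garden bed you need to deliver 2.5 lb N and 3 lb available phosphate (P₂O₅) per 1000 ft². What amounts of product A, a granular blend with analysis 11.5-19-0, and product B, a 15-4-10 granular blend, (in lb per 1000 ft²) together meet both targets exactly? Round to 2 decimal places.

With a, b = lb per 1000 ft² of product A and product B:
N: 0.115·a + 0.15·b = 2.5
P₂O₅: 0.19·a + 0.04·b = 3
Solving simultaneously: a = 14.6444, b = 5.43933.

14.64 lb product A, 5.44 lb product B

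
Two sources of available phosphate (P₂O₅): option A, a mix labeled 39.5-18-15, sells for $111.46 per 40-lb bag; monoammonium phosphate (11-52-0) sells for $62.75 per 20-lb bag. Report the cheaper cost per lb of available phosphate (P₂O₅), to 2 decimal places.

option A: P₂O₅ per bag = 40 × 18% = 7.2 lb; cost = 111.46 / 7.2 = $15.4806/lb P₂O₅.
monoammonium phosphate: P₂O₅ per bag = 20 × 52% = 10.4 lb; cost = 62.75 / 10.4 = $6.0337/lb P₂O₅.
monoammonium phosphate is cheaper.

$6.03 per lb P₂O₅ (monoammonium phosphate)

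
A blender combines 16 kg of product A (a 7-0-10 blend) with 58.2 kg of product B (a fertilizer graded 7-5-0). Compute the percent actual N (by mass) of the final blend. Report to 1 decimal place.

Total mass = 16 + 58.2 = 74.2 kg.
N mass = 7%×16 + 7%×58.2 = 5.194 kg.
% N = 5.194 / 74.2 = 7%.

7.0% N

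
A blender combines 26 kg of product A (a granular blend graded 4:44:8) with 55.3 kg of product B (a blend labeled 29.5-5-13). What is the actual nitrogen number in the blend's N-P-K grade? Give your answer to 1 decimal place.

Total mass = 26 + 55.3 = 81.3 kg.
N mass = 4%×26 + 29.5%×55.3 = 17.3535 kg.
% N = 17.3535 / 81.3 = 21.345%.

21.3% N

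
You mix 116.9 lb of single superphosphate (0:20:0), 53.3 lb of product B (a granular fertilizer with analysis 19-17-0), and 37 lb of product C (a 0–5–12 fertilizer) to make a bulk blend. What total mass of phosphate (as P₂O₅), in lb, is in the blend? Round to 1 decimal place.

34.3 lb P₂O₅

P₂O₅ mass = 20%×116.9 + 17%×53.3 + 5%×37 = 34.291 lb.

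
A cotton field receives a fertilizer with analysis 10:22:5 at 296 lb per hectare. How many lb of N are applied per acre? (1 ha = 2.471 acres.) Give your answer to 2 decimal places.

nitrogen per hectare = 296 × 10% = 29.6 lb.
Convert to per acre: 29.6 × 0.404694 = 11.979 lb.

11.98 lb N per acre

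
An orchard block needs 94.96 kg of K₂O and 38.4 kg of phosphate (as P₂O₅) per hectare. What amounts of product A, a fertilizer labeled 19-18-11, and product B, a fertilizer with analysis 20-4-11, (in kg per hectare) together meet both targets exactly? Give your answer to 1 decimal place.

27.6 kg product A, 835.6 kg product B

With a, b = kg per hectare of product A and product B:
K₂O: 0.11·a + 0.11·b = 94.96
P₂O₅: 0.18·a + 0.04·b = 38.4
From row1: a = (94.96 − 0.11·b) / 0.11.
Into row2: 0.18·(94.96 − 0.11·b)/0.11 + 0.04·b = 38.4 → b = 835.636, a = 27.6364.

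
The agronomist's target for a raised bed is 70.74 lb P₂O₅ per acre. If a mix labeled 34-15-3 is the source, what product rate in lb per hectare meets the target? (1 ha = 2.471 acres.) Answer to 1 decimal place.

1165.3 lb of product per hectare

Product per acre = 70.74 / 15% = 471.6 lb.
Convert to per hectare: 471.6 × 2.471 = 1165.32 lb.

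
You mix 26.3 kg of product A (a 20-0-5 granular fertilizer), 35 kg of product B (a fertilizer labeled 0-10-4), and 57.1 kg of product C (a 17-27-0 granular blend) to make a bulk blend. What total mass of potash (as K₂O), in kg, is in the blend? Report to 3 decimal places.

2.715 kg K₂O

K₂O mass = 5%×26.3 + 4%×35 + 0%×57.1 = 2.715 kg.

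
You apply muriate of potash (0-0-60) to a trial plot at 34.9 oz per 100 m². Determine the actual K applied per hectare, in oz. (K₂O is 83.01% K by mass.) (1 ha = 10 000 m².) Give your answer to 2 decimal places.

1738.23 oz K per hectare

K₂O per 100 m² = 34.9 × 60% = 20.94 oz.
Elemental K = 20.94 × 0.8301 = 17.3823 oz per 100 m².
Convert to per hectare: 17.3823 × 100 = 1738.229 oz.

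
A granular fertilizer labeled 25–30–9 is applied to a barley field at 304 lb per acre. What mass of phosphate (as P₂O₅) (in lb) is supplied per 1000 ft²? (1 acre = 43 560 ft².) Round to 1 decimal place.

P₂O₅ per acre = 304 × 30% = 91.2 lb.
Convert to per 1000 ft²: 91.2 × 0.0229568 = 2.09366 lb.

2.1 lb P₂O₅ per thousand sq ft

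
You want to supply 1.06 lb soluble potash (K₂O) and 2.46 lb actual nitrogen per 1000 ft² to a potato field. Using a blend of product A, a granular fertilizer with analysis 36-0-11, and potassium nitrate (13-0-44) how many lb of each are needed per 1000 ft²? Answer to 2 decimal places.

6.56 lb product A, 0.77 lb potassium nitrate

Let a = lb of product A, b = lb of potassium nitrate (per 1000 ft²).
K₂O: 0.11·a + 0.44·b = 1.06
N: 0.36·a + 0.13·b = 2.46
Eliminate a: (row1) − 0.11/0.36·(row2) → 0.400278·b = 0.308333, so b = 0.770298.
Back-substitute: a = (1.06 − 0.44·0.770298) / 0.11 = 6.55517.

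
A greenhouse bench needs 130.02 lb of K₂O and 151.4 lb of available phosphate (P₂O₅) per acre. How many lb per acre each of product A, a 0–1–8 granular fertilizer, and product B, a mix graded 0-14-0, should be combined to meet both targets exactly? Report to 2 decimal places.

1625.25 lb product A, 965.34 lb product B

With a, b = lb per acre of product A and product B:
K₂O: 0.08·a + 0·b = 130.02
P₂O₅: 0.01·a + 0.14·b = 151.4
Eliminate b: (row1) − 0/0.14·(row2) → 0.08·a = 130.02, so a = 1625.25.
Then b = (151.4 − 0.01·1625.25) / 0.14 = 965.339.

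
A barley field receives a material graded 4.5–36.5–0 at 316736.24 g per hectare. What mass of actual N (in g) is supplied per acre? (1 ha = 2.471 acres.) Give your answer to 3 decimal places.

nitrogen per hectare = 316736.24 × 4.5% = 14253.1 g.
Convert to per acre: 14253.1 × 0.404694 = 5768.16301 g.

5768.163 g N per acre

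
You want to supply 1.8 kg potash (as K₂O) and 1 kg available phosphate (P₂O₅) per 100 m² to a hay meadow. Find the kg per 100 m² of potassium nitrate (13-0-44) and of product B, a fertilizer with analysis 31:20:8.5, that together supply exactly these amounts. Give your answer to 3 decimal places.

Per-100 m² balance (a = potassium nitrate, b = product B):
K₂O: 0.44·a + 0.085·b = 1.8
P₂O₅: 0·a + 0.2·b = 1
Solving simultaneously: a = 3.125, b = 5.

3.125 kg potassium nitrate, 5.000 kg product B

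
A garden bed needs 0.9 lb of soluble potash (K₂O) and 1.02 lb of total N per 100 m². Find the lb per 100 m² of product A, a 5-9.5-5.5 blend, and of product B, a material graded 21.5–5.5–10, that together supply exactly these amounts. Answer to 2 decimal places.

With a, b = lb per 100 m² of product A and product B:
K₂O: 0.055·a + 0.1·b = 0.9
N: 0.05·a + 0.215·b = 1.02
Eliminate b: (row1) − 0.1/0.215·(row2) → 0.0317442·a = 0.425581, so a = 13.4066.
Then b = (1.02 − 0.05·13.4066) / 0.215 = 1.62637.

13.41 lb product A, 1.63 lb product B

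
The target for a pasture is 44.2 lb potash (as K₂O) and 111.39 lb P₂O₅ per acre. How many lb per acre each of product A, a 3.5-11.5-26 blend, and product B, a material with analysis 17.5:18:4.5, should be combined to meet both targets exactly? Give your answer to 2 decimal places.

Let a = lb of product A, b = lb of product B (per acre).
K₂O: 0.26·a + 0.045·b = 44.2
P₂O₅: 0.115·a + 0.18·b = 111.39
Solving simultaneously: a = 70.7135, b = 573.655.

70.71 lb product A, 573.66 lb product B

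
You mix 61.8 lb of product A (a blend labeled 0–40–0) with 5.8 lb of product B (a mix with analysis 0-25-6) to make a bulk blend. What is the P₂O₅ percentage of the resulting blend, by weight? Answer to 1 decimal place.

38.7% P₂O₅

Total mass = 61.8 + 5.8 = 67.6 lb.
P₂O₅ mass = 40%×61.8 + 25%×5.8 = 26.17 lb.
% P₂O₅ = 26.17 / 67.6 = 38.713%.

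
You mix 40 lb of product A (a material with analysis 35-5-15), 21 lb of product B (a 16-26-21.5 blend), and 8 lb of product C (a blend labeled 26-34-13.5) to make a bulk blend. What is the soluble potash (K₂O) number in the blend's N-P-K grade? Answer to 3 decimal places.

Total mass = 40 + 21 + 8 = 69 lb.
K₂O mass = 15%×40 + 21.5%×21 + 13.5%×8 = 11.595 lb.
% K₂O = 11.595 / 69 = 16.8043%.

16.804% K₂O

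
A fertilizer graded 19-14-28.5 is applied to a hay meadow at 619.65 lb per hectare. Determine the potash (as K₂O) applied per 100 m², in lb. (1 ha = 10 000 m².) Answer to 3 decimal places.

1.766 lb K₂O per hundred sq m

K₂O per hectare = 619.65 × 28.5% = 176.6 lb.
Convert to per 100 m²: 176.6 × 0.01 = 1.766002 lb.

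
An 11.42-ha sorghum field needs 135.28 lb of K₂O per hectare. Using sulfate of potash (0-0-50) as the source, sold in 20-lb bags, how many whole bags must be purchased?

Product per hectare = 135.28 / 50% = 270.56 lb.
Total product = 270.56 × 11.42 = 3089.8 lb.
Bags = ⌈3089.8 / 20⌉ = 155.

155 bags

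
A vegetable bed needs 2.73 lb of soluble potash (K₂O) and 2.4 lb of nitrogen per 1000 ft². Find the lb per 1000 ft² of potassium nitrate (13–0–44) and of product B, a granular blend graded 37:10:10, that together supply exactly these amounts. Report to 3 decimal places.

5.141 lb potassium nitrate, 4.680 lb product B

With a, b = lb per 1000 ft² of potassium nitrate and product B:
K₂O: 0.44·a + 0.1·b = 2.73
N: 0.13·a + 0.37·b = 2.4
From row1: a = (2.73 − 0.1·b) / 0.44.
Into row2: 0.13·(2.73 − 0.1·b)/0.44 + 0.37·b = 2.4 → b = 4.68024, a = 5.14085.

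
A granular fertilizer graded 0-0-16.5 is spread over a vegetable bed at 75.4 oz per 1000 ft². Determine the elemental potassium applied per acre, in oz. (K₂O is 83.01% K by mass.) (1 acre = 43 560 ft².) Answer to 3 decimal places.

449.856 oz K per acre

K₂O per 1000 ft² = 75.4 × 16.5% = 12.441 oz.
Elemental K = 12.441 × 0.8301 = 10.3273 oz per 1000 ft².
Convert to per acre: 10.3273 × 43.56 = 449.8561 oz.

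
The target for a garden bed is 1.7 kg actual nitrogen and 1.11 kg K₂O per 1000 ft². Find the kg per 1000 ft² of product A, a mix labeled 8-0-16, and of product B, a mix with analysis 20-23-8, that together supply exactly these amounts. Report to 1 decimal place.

3.4 kg product A, 7.2 kg product B

With a, b = kg per 1000 ft² of product A and product B:
N: 0.08·a + 0.2·b = 1.7
K₂O: 0.16·a + 0.08·b = 1.11
Eliminate b: (row1) − 0.2/0.08·(row2) → -0.32·a = -1.075, so a = 3.35938.
Then b = (1.11 − 0.16·3.35938) / 0.08 = 7.15625.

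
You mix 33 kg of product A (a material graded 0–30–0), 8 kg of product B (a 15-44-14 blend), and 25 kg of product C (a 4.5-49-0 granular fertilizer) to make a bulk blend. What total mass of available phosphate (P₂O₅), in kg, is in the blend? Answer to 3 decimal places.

P₂O₅ mass = 30%×33 + 44%×8 + 49%×25 = 25.67 kg.

25.670 kg P₂O₅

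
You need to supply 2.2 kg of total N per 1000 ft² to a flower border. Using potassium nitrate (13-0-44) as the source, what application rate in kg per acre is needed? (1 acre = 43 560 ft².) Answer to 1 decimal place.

Product per 1000 ft² = 2.2 / 13% = 16.9231 kg.
Convert to per acre: 16.9231 × 43.56 = 737.169 kg.

737.2 kg of product per acre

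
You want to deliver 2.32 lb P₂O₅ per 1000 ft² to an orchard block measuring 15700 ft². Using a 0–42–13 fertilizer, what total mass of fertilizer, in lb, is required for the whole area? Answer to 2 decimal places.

Product per 1000 ft² = 2.32 / 42% = 5.52381 lb.
Total product = 5.52381 × 15700 / 1000 = 86.7238 lb.

86.72 lb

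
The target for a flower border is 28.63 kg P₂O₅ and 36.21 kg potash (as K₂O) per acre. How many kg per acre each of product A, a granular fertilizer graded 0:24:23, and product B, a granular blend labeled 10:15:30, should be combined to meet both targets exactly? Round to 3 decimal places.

Let a = kg of product A, b = kg of product B (per acre).
P₂O₅: 0.24·a + 0.15·b = 28.63
K₂O: 0.23·a + 0.3·b = 36.21
Solving simultaneously: a = 84.2, b = 56.1467.

84.200 kg product A, 56.147 kg product B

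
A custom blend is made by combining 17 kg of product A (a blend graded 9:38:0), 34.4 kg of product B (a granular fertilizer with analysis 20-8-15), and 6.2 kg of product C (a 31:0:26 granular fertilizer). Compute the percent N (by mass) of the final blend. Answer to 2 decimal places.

17.94% N

Total mass = 17 + 34.4 + 6.2 = 57.6 kg.
N mass = 9%×17 + 20%×34.4 + 31%×6.2 = 10.332 kg.
% N = 10.332 / 57.6 = 17.9375%.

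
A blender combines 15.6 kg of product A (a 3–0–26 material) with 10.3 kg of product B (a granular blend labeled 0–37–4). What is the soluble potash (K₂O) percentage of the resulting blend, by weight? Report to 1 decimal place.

17.3% K₂O

Total mass = 15.6 + 10.3 = 25.9 kg.
K₂O mass = 26%×15.6 + 4%×10.3 = 4.468 kg.
% K₂O = 4.468 / 25.9 = 17.251%.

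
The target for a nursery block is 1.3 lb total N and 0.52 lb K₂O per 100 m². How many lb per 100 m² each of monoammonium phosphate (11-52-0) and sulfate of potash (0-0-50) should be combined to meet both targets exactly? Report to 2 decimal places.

11.82 lb monoammonium phosphate, 1.04 lb sulfate of potash

Per-100 m² balance (a = monoammonium phosphate, b = sulfate of potash):
N: 0.11·a + 0·b = 1.3
K₂O: 0·a + 0.5·b = 0.52
Solving simultaneously: a = 11.8182, b = 1.04.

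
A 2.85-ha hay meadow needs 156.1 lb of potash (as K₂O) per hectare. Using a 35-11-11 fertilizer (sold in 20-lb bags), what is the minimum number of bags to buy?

203 bags

Product per hectare = 156.1 / 11% = 1419.09 lb.
Total product = 1419.09 × 2.85 = 4044.41 lb.
Bags = ⌈4044.41 / 20⌉ = 203.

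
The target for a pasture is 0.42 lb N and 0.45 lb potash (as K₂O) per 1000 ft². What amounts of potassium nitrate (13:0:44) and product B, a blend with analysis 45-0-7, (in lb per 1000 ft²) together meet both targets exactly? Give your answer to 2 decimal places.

Let a = lb of potassium nitrate, b = lb of product B (per 1000 ft²).
N: 0.13·a + 0.45·b = 0.42
K₂O: 0.44·a + 0.07·b = 0.45
From row1: a = (0.42 − 0.45·b) / 0.13.
Into row2: 0.44·(0.42 − 0.45·b)/0.13 + 0.07·b = 0.45 → b = 0.668608, a = 0.916358.

0.92 lb potassium nitrate, 0.67 lb product B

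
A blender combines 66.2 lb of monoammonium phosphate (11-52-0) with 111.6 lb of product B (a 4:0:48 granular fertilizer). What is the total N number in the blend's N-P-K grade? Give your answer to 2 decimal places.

Total mass = 66.2 + 111.6 = 177.8 lb.
N mass = 11%×66.2 + 4%×111.6 = 11.746 lb.
% N = 11.746 / 177.8 = 6.6063%.

6.61% N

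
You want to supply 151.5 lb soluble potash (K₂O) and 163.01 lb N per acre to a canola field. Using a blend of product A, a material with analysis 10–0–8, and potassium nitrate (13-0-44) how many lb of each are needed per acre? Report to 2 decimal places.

Per-acre balance (a = product A, b = potassium nitrate):
K₂O: 0.08·a + 0.44·b = 151.5
N: 0.1·a + 0.13·b = 163.01
Eliminate a: (row1) − 0.08/0.1·(row2) → 0.336·b = 21.092, so b = 62.7738.
Back-substitute: a = (151.5 − 0.44·62.7738) / 0.08 = 1548.494.

1548.49 lb product A, 62.77 lb potassium nitrate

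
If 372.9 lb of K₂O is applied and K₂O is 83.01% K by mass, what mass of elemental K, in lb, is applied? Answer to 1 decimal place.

309.5 lb K

K = 372.9 × 0.8301 = 309.544 lb.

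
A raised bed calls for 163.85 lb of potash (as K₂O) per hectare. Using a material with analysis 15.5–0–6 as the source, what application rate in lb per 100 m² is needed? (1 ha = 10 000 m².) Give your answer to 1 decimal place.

Product per hectare = 163.85 / 6% = 2730.83 lb.
Convert to per 100 m²: 2730.83 × 0.01 = 27.3083 lb.

27.3 lb of product per hundred sq m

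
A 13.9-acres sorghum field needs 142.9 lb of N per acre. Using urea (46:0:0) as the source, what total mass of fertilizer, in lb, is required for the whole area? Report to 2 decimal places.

4318.07 lb

Product per acre = 142.9 / 46% = 310.652 lb.
Total product = 310.652 × 13.9 = 4318.065 lb.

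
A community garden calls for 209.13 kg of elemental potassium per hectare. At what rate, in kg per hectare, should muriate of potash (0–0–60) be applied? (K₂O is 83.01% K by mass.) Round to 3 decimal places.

419.889 kg of product per hectare

As K₂O: 209.13 / 0.8301 = 251.934 kg per hectare.
Product per hectare = 251.934 / 60% = 419.8892 kg.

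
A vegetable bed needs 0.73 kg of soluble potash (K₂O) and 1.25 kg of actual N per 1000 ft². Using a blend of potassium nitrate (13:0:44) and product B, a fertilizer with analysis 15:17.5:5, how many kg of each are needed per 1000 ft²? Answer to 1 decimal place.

Let a = kg of potassium nitrate, b = kg of product B (per 1000 ft²).
K₂O: 0.44·a + 0.05·b = 0.73
N: 0.13·a + 0.15·b = 1.25
Eliminate b: (row1) − 0.05/0.15·(row2) → 0.396667·a = 0.313333, so a = 0.789916.
Then b = (1.25 − 0.13·0.789916) / 0.15 = 7.64874.

0.8 kg potassium nitrate, 7.6 kg product B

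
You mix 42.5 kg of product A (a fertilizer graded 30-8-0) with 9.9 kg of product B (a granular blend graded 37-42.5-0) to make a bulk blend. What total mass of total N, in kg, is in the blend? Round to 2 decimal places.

N mass = 30%×42.5 + 37%×9.9 = 16.413 kg.

16.41 kg N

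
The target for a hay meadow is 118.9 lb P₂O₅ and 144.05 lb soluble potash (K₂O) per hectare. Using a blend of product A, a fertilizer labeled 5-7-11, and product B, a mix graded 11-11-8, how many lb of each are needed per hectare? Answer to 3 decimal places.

Per-hectare balance (a = product A, b = product B):
P₂O₅: 0.07·a + 0.11·b = 118.9
K₂O: 0.11·a + 0.08·b = 144.05
From row1: a = (118.9 − 0.11·b) / 0.07.
Into row2: 0.11·(118.9 − 0.11·b)/0.07 + 0.08·b = 144.05 → b = 460.8462, a = 974.3846.

974.385 lb product A, 460.846 lb product B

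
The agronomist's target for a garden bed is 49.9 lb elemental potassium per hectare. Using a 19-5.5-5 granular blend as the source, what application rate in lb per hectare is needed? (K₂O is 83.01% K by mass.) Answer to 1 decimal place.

As K₂O: 49.9 / 0.8301 = 60.1132 lb per hectare.
Product per hectare = 60.1132 / 5% = 1202.26 lb.

1202.3 lb of product per hectare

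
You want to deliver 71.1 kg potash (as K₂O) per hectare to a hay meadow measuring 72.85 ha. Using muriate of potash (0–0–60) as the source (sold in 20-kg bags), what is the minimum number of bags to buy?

432 bags

Product per hectare = 71.1 / 60% = 118.5 kg.
Total product = 118.5 × 72.85 = 8632.72 kg.
Bags = ⌈8632.72 / 20⌉ = 432.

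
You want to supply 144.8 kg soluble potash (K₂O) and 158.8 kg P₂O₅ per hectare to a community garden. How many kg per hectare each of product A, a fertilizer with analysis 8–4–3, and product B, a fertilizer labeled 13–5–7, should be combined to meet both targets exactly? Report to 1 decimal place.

Per-hectare balance (a = product A, b = product B):
K₂O: 0.03·a + 0.07·b = 144.8
P₂O₅: 0.04·a + 0.05·b = 158.8
Solving simultaneously: a = 2981.54, b = 790.769.

2981.5 kg product A, 790.8 kg product B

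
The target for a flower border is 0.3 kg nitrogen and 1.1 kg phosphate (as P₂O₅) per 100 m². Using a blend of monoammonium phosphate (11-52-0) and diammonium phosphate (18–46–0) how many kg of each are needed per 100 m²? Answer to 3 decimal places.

Per-100 m² balance (a = monoammonium phosphate, b = diammonium phosphate):
N: 0.11·a + 0.18·b = 0.3
P₂O₅: 0.52·a + 0.46·b = 1.1
Solving simultaneously: a = 1.39535, b = 0.813953.

1.395 kg monoammonium phosphate, 0.814 kg diammonium phosphate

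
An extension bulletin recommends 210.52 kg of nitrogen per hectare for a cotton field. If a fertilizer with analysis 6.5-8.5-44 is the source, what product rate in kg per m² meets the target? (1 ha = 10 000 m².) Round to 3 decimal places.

Product per hectare = 210.52 / 6.5% = 3238.77 kg.
Convert to per m²: 3238.77 × 0.0001 = 0.323877 kg.

0.324 kg of product per sq m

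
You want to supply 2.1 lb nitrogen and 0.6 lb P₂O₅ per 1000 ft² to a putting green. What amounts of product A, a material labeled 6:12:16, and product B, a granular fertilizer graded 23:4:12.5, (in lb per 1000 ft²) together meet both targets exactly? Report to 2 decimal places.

2.14 lb product A, 8.57 lb product B

Per-1000 ft² balance (a = product A, b = product B):
N: 0.06·a + 0.23·b = 2.1
P₂O₅: 0.12·a + 0.04·b = 0.6
Eliminate a: (row1) − 0.06/0.12·(row2) → 0.21·b = 1.8, so b = 8.57143.
Back-substitute: a = (2.1 − 0.23·8.57143) / 0.06 = 2.14286.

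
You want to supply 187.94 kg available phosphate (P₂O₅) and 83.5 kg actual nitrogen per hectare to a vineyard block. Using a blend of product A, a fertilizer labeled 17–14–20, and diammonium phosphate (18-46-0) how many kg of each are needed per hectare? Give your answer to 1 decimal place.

86.4 kg product A, 382.3 kg diammonium phosphate

Let a = kg of product A, b = kg of diammonium phosphate (per hectare).
P₂O₅: 0.14·a + 0.46·b = 187.94
N: 0.17·a + 0.18·b = 83.5
Eliminate a: (row1) − 0.14/0.17·(row2) → 0.311765·b = 119.175, so b = 382.26.
Back-substitute: a = (187.94 − 0.46·382.26) / 0.14 = 86.4302.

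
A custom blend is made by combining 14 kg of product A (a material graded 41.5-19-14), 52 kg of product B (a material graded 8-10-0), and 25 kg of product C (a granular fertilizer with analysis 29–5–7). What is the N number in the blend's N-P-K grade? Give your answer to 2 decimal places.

Total mass = 14 + 52 + 25 = 91 kg.
N mass = 41.5%×14 + 8%×52 + 29%×25 = 17.22 kg.
% N = 17.22 / 91 = 18.9231%.

18.92% N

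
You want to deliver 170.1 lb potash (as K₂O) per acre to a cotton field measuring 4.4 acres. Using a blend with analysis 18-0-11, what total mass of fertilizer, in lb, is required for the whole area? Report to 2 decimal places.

Product per acre = 170.1 / 11% = 1546.36 lb.
Total product = 1546.36 × 4.4 = 6804 lb.

6804.00 lb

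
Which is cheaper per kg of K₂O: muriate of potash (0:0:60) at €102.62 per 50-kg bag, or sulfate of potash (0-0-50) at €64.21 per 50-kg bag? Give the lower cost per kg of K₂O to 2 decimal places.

muriate of potash: K₂O per bag = 50 × 60% = 30 kg; cost = 102.62 / 30 = €3.4207/kg K₂O.
sulfate of potash: K₂O per bag = 50 × 50% = 25 kg; cost = 64.21 / 25 = €2.5684/kg K₂O.
sulfate of potash is cheaper.

€2.57 per kg K₂O (sulfate of potash)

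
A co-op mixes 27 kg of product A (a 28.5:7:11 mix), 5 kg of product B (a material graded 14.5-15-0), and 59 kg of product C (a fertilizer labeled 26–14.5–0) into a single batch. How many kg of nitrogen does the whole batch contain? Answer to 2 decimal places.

23.76 kg N

N mass = 28.5%×27 + 14.5%×5 + 26%×59 = 23.76 kg.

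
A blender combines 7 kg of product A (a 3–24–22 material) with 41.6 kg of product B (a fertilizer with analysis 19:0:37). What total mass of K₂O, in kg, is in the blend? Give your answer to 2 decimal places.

K₂O mass = 22%×7 + 37%×41.6 = 16.932 kg.

16.93 kg K₂O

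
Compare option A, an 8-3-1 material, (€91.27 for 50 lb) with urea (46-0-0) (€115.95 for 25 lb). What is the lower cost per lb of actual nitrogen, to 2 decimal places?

€10.08 per lb N (urea)

option A: N per bag = 50 × 8% = 4 lb; cost = 91.27 / 4 = €22.8175/lb N.
urea: N per bag = 25 × 46% = 11.5 lb; cost = 115.95 / 11.5 = €10.0826/lb N.
urea is cheaper.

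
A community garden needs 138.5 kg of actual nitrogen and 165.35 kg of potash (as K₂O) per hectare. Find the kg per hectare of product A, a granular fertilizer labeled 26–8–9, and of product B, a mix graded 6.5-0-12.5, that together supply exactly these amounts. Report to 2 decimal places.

Per-hectare balance (a = product A, b = product B):
N: 0.26·a + 0.065·b = 138.5
K₂O: 0.09·a + 0.125·b = 165.35
Eliminate a: (row1) − 0.26/0.09·(row2) → -0.296111·b = -339.178, so b = 1145.441.
Back-substitute: a = (138.5 − 0.065·1145.441) / 0.26 = 246.332.

246.33 kg product A, 1145.44 kg product B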